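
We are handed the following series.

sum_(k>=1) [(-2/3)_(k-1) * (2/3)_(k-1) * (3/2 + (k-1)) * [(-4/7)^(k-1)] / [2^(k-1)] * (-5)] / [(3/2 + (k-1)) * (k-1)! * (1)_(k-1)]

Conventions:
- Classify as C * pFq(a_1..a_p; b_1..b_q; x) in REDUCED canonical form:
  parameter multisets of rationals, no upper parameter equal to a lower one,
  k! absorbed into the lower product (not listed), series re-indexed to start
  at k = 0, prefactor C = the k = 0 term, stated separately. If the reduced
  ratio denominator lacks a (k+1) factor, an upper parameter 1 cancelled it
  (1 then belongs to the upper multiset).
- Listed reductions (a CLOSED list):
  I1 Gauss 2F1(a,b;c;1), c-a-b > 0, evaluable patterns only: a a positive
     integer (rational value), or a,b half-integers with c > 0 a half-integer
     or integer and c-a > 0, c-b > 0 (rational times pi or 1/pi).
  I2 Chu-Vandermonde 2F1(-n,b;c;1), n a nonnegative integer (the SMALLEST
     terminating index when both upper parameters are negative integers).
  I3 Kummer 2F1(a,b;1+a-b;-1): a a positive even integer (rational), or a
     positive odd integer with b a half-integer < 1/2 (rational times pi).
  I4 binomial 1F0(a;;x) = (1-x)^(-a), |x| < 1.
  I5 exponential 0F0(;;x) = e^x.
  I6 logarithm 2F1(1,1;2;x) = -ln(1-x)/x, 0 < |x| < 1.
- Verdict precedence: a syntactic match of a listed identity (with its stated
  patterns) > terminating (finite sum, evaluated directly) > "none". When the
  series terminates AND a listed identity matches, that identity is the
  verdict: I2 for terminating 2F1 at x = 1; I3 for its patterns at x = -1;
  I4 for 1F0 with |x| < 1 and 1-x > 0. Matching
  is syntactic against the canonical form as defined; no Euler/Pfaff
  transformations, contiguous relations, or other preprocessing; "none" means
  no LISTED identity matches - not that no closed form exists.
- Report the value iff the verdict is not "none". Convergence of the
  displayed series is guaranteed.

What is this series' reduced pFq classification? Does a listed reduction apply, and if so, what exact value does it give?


x = -2/7 here; the reduced form reads 2F1, upper {-2/3, 2/3}, lower {1}, C = -5. Verdict: none. No listed pattern accepts 2F1(-2/3, 2/3; 1; -2/7).

First insight: with t_0 = -5, k + 3/2 divides numerator and denominator alike; prefactor -5 after cancelling.
Ratio: r(k) = (-2/7) * (k-2/3) (k+2/3) / [(k+1) (k+1)] - rational; roots negated = parameters, x = (-2/7), C = -5.


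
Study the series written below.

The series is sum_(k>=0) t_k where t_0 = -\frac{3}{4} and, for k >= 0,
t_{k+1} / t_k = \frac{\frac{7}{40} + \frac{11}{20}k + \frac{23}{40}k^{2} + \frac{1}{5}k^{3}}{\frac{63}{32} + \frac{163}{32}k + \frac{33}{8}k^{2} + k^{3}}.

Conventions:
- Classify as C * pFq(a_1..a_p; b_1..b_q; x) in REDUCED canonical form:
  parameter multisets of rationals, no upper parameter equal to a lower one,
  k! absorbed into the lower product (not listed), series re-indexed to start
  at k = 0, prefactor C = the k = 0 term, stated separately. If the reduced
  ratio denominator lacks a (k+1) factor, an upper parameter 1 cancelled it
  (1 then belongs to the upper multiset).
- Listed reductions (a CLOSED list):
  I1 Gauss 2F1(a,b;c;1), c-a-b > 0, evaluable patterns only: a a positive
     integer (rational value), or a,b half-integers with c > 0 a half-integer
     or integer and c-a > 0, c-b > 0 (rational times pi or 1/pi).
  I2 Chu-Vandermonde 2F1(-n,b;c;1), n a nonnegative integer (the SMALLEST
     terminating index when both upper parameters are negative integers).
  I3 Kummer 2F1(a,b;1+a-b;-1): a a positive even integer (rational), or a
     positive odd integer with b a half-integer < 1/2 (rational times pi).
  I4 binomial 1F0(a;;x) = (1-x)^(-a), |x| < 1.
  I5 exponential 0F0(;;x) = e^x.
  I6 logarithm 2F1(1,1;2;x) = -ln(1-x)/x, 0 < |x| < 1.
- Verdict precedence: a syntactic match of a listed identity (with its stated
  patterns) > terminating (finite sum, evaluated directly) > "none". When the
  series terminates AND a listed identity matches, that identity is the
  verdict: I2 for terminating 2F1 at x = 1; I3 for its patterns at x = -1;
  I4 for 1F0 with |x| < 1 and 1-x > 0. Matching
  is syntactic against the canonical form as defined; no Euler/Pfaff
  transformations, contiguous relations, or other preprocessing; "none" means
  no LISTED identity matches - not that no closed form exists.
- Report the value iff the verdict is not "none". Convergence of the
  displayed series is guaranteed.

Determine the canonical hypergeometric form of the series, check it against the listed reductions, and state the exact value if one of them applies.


At argument \frac{1}{5}: a 2F1 with upper {1, 1}, lower {\frac{9}{4}}, scaled by C = -\frac{3}{4}. Verdict: no listed reduction: x = \frac{1}{5} and upper {1, 1} fail every I1-I6 pattern.

Key step: from the first term -\frac{3}{4}: the expanded ratio factors over Q; prefactor -3/4, roots give parameters.
Term ratio: r(k) = \frac{1}{5} * (k+1) (k+1) / [(k+\frac{9}{4}) (k+1)] - rational; roots negated = parameters, x = \frac{1}{5}, C = -\frac{3}{4}.


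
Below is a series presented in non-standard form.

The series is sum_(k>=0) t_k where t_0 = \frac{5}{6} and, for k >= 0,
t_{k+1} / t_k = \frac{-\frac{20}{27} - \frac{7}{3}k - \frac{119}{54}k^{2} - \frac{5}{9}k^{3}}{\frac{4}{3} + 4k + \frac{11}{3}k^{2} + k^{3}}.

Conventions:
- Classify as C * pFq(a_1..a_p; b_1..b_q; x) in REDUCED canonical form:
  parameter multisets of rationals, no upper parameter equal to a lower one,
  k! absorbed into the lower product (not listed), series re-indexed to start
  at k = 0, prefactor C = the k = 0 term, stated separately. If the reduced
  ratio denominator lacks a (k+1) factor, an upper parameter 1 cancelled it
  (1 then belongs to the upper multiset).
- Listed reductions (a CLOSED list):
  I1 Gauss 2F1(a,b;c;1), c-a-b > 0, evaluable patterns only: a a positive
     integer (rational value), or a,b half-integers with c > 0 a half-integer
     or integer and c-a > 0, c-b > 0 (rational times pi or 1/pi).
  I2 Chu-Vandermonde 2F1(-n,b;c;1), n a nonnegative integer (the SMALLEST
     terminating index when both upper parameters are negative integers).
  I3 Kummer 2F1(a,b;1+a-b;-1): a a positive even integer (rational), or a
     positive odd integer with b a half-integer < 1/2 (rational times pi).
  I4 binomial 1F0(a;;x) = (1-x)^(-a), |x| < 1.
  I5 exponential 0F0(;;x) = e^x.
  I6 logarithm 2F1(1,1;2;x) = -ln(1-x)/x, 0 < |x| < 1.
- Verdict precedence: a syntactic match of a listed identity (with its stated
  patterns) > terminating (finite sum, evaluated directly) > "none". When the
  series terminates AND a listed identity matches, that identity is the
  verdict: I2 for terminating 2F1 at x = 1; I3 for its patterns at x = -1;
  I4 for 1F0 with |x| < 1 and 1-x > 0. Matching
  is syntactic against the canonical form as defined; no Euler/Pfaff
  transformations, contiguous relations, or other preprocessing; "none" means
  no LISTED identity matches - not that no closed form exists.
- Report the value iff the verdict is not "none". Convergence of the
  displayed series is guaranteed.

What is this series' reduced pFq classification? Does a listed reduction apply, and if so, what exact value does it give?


Reduced: x = -\frac{5}{9}, 2F1, upper = {\frac{4}{5}, \frac{5}{2}}, lower = {2}, C = \frac{5}{6}. Verdict: none. Every listed pattern misses the 2F1 form at -\frac{5}{9}, upper {\frac{4}{5}, \frac{5}{2}}.

Key observation: with t_0 = \frac{5}{6}, cancel k + 2/3 from the displayed ratio first; then prefactor 5/6.
Ratio: r(k) = -\frac{5}{9} * (k+\frac{4}{5}) (k+\frac{5}{2}) / [(k+2) (k+1)] - poly over poly, x = -\frac{5}{9} from leading terms; C = \frac{5}{6} at k = 0.


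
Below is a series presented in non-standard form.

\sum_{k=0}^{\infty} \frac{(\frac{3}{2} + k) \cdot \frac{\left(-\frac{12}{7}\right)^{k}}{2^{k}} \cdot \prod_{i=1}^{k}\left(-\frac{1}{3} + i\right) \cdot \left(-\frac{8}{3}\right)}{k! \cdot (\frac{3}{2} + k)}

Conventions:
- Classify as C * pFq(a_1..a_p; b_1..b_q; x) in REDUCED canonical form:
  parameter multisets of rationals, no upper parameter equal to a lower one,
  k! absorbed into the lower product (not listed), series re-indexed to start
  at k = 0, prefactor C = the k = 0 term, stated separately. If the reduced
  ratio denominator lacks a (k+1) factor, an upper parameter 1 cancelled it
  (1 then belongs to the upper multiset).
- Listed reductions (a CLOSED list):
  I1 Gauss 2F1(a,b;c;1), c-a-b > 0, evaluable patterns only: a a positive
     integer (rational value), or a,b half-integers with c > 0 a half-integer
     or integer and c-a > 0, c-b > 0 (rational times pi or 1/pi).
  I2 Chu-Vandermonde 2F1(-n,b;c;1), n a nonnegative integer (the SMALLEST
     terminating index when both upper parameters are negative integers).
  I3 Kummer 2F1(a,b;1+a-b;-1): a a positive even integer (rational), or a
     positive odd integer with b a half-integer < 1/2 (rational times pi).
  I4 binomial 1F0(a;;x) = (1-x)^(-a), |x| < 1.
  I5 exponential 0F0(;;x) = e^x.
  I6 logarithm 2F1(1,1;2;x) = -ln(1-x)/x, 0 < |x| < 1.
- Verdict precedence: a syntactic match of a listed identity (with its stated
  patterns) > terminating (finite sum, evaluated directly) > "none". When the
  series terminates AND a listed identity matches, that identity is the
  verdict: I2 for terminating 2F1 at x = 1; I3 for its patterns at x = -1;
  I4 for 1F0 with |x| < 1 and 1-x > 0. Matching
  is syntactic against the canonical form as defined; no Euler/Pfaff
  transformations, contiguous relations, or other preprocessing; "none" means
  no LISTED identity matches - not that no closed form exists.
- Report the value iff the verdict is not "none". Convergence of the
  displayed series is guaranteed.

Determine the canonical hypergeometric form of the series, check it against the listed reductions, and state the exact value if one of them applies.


This is -\frac{8}{3} * 1F0(\frac{2}{3}; -; -\frac{6}{7}) in reduced canonical form. Verdict: binomial (I4) matches (the 1F0 binomial series: exponent -2/3, x = -\frac{6}{7}). Exact value: \left(-\frac{8}{3}\right) \cdot \left(\frac{13}{7}\right)^{-\frac{2}{3}}.

Key step: t_0 = -\frac{8}{3} here, and the running product (prefactor -8/3) telescopes to a rising factorial.
Ratio: r(k) = -\frac{6}{7} * (k+\frac{2}{3}) / [(k+1)] - poly over poly, x = -\frac{6}{7} from leading terms; C = -\frac{8}{3} at k = 0.


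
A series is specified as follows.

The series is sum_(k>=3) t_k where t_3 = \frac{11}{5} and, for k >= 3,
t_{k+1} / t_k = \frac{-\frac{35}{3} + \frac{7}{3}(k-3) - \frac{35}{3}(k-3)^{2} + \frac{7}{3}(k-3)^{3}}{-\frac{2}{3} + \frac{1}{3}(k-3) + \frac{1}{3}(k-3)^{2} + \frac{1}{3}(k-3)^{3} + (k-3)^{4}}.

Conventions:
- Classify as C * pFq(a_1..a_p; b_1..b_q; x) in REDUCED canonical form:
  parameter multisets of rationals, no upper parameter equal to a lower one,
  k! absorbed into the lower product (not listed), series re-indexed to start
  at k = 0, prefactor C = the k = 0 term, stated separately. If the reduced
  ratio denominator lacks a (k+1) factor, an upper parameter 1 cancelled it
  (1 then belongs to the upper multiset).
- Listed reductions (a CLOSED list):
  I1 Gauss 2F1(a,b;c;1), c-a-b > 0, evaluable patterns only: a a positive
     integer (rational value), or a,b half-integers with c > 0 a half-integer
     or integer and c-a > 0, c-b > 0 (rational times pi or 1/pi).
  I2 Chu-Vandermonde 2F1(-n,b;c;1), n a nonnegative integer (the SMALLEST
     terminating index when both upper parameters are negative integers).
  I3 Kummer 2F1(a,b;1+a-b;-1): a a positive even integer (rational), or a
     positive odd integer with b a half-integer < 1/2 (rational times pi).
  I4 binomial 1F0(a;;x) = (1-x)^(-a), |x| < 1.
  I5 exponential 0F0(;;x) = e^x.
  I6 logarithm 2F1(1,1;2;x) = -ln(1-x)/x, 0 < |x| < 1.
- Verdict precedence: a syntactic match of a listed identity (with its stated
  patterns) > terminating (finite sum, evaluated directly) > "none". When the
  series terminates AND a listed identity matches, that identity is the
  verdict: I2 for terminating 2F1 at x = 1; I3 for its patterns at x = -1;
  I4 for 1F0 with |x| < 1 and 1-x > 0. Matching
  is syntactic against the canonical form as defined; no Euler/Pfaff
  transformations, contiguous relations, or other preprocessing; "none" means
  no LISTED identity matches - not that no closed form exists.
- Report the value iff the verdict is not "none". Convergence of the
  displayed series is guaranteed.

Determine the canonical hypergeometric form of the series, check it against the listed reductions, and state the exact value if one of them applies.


Classification (C = \frac{11}{5}): 1F1 with upper {-5}, lower {-\frac{2}{3}}, argument x = \frac{7}{3}. Verdict: terminating. With -5 upstairs the series is a 6-term polynomial sum; evaluated term by term. Sum: \frac{15741}{400}.

Structural cue: t_0 = \frac{11}{5} here, and roots of the ratio polynomials (C = 11/5) are the negated parameters.
Step ratio: r(k) = \frac{7}{3} * (k-5) / [(k-\frac{2}{3}) (k+1)] ; factor over Q: parameters, x = \frac{7}{3}, and C = \frac{11}{5}.


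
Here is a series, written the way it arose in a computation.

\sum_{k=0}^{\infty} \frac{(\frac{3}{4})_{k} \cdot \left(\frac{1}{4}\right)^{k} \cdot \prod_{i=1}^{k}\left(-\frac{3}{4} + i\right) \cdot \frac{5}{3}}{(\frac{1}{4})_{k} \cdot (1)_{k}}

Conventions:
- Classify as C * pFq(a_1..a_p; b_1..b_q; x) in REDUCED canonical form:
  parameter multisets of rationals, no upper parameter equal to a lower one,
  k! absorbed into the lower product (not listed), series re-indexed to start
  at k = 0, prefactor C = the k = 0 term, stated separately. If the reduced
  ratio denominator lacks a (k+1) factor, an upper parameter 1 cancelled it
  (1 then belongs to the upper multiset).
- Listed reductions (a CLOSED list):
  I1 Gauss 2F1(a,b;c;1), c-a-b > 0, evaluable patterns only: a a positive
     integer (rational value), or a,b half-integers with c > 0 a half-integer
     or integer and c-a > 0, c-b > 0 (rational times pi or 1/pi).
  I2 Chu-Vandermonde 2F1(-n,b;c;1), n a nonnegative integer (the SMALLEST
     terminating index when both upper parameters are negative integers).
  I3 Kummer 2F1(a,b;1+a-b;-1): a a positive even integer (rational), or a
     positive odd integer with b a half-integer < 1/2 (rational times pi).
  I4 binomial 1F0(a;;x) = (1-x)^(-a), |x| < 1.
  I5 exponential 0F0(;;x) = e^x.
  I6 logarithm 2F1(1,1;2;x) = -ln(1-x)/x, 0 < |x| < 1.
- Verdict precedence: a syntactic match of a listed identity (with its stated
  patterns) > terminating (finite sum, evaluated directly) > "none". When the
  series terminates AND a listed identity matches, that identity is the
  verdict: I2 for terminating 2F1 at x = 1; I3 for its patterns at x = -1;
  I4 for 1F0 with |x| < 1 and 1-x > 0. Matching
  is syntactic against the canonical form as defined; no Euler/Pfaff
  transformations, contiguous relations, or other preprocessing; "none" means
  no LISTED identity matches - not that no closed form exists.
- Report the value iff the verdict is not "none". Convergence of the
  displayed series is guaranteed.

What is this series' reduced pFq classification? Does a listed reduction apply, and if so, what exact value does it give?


Prefactor \frac{5}{3}, argument \frac{1}{4}: 1F0 with upper {\frac{3}{4}} over lower {-}. Verdict: the binomial series (I4) fires (the 1F0 binomial series: exponent -3/4, x = \frac{1}{4}). Its exact value is \frac{5}{3} \cdot \left(\frac{3}{4}\right)^{-\frac{3}{4}}.

The tell: t_0 = \frac{5}{3} here, and the running product (prefactor 5/3) telescopes to a rising factorial.
Adjacent-term ratio: r(k) = \frac{1}{4} * (k+\frac{3}{4}) / [(k+1)] - rational in k, leading ratio \frac{1}{4}; with t_0 = \frac{5}{3}, classification follows.


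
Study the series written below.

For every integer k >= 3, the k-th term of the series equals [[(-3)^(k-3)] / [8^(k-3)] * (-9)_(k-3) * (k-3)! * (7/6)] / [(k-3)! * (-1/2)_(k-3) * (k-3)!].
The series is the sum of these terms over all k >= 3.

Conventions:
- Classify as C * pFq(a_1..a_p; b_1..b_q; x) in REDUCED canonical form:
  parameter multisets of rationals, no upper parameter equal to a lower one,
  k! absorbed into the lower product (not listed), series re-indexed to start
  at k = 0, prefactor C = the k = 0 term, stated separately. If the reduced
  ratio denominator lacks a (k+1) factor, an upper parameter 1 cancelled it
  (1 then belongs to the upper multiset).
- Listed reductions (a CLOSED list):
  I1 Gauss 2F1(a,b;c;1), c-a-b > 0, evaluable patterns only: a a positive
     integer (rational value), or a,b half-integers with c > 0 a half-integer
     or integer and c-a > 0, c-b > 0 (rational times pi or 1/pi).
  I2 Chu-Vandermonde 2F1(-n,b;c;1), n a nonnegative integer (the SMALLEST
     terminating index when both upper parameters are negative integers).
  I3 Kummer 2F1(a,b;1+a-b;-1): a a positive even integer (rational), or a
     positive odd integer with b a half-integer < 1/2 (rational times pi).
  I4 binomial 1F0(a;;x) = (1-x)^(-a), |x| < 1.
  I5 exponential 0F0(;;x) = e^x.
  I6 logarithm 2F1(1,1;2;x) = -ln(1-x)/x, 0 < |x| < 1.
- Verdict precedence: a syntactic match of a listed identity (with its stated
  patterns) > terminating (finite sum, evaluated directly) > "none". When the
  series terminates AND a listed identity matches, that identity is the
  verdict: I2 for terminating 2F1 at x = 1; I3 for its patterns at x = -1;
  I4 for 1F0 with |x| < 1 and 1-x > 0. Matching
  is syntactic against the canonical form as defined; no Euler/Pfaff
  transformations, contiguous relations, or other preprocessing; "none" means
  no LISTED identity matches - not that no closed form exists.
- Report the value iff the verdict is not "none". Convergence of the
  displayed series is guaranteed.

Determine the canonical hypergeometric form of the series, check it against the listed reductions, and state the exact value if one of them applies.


Canonical form: C = 7/6 times 1F1 with upper {-9}, lower {-1/2}, x = -3/8. Verdict: terminating at k = 9: the factor (-9)_k kills every later term; summing the 10 survivors is exact. Sum: -24315130253/511180800.

First insight: with t_0 = 7/6, the denominator's factorial ratio (C = 7/6, x = -3/8) is a lower Pochhammer.
Consecutive-term ratio: r(k) = (-3/8) * (k-9) / [(k-1/2) (k+1)] - rational in k. x = (-3/8); t_0 = 7/6; negate the roots.


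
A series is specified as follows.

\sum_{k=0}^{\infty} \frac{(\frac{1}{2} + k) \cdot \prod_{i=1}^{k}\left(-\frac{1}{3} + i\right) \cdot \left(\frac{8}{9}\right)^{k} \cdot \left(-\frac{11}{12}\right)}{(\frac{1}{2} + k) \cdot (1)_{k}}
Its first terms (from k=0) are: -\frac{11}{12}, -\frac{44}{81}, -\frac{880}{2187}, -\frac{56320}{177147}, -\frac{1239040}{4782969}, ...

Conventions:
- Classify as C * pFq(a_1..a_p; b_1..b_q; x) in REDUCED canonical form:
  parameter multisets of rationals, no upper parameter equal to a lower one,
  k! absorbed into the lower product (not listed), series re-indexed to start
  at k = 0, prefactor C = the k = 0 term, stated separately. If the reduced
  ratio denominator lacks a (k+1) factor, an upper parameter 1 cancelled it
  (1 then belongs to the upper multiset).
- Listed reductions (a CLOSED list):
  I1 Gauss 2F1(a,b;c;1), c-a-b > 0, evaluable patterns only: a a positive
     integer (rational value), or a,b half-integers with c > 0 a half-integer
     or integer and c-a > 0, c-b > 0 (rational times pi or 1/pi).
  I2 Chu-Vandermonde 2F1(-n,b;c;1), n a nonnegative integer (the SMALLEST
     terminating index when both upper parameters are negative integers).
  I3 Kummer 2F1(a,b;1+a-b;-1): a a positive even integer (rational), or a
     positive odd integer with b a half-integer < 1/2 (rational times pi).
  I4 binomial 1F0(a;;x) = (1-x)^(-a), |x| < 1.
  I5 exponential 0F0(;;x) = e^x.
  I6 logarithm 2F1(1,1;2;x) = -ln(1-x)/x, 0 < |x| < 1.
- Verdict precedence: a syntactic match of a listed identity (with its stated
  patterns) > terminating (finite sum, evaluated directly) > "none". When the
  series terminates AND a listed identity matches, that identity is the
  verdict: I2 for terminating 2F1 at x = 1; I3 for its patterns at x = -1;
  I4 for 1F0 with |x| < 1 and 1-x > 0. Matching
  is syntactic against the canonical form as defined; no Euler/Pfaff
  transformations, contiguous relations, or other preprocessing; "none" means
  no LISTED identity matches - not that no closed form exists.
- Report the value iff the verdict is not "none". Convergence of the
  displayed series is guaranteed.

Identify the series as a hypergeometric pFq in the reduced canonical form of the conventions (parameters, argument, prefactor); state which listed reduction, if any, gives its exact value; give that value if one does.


This is -\frac{11}{12} * 1F0(\frac{2}{3}; -; \frac{8}{9}) in reduced canonical form. Verdict: the binomial series (I4) fires (the 1F0 binomial series: exponent -2/3, x = \frac{8}{9}). Value: \left(-\frac{11}{12}\right) \cdot \left(\frac{1}{9}\right)^{-\frac{2}{3}}.

Structural cue: t_0 being -\frac{11}{12}, the running product (prefactor -11/12) telescopes to a rising factorial.
Step ratio: r(k) = \frac{8}{9} * (k+\frac{2}{3}) / [(k+1)] ; factor over Q: parameters, x = \frac{8}{9}, and C = -\frac{11}{12}.


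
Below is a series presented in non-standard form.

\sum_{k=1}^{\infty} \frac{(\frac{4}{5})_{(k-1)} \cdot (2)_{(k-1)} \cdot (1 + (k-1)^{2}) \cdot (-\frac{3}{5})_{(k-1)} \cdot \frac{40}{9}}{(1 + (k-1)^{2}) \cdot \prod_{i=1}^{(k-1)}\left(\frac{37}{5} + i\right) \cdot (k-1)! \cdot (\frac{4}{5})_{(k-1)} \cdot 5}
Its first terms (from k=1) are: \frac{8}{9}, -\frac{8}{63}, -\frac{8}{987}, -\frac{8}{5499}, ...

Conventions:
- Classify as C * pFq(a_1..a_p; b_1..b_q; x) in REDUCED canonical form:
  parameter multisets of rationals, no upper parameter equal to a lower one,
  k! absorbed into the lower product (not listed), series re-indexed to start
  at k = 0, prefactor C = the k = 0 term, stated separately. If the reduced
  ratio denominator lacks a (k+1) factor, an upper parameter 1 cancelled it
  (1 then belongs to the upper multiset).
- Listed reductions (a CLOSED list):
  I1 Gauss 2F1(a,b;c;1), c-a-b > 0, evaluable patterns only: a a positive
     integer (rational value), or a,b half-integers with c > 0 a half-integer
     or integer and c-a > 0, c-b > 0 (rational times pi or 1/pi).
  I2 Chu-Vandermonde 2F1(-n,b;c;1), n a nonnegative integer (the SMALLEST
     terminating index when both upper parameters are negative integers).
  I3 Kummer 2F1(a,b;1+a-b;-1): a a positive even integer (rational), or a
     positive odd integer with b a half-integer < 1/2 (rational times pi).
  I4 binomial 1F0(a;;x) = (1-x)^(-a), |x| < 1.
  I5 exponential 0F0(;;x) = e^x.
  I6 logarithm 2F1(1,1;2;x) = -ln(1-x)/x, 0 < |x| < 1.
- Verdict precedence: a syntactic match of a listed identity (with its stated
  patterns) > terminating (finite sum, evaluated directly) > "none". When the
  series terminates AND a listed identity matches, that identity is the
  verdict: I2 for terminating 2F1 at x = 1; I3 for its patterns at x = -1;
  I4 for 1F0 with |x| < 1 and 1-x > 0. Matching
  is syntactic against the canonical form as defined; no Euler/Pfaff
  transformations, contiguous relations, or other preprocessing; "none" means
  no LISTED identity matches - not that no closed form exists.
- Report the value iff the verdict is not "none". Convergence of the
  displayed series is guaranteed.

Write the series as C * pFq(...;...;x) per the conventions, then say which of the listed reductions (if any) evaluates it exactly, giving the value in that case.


First insight: x = 1 and the lower running product (prefactor 8/9) is a rising factorial.
Ratio: r(k) = 1 * (k-\frac{3}{5}) (k+2) / [(k+\frac{42}{5}) (k+1)] - rational in k, leading ratio 1; with t_0 = \frac{8}{9}, classification follows.

With C = \frac{8}{9}: the canonical form is 2F1(-\frac{3}{5}, 2; \frac{42}{5}; 1). Verdict: Gauss's theorem (I1) matches (x = 1: the Gamma ratio telescopes since c-a-b = 7 > 0 and a = 2 in Z>0). Value: \frac{1184}{1575}.


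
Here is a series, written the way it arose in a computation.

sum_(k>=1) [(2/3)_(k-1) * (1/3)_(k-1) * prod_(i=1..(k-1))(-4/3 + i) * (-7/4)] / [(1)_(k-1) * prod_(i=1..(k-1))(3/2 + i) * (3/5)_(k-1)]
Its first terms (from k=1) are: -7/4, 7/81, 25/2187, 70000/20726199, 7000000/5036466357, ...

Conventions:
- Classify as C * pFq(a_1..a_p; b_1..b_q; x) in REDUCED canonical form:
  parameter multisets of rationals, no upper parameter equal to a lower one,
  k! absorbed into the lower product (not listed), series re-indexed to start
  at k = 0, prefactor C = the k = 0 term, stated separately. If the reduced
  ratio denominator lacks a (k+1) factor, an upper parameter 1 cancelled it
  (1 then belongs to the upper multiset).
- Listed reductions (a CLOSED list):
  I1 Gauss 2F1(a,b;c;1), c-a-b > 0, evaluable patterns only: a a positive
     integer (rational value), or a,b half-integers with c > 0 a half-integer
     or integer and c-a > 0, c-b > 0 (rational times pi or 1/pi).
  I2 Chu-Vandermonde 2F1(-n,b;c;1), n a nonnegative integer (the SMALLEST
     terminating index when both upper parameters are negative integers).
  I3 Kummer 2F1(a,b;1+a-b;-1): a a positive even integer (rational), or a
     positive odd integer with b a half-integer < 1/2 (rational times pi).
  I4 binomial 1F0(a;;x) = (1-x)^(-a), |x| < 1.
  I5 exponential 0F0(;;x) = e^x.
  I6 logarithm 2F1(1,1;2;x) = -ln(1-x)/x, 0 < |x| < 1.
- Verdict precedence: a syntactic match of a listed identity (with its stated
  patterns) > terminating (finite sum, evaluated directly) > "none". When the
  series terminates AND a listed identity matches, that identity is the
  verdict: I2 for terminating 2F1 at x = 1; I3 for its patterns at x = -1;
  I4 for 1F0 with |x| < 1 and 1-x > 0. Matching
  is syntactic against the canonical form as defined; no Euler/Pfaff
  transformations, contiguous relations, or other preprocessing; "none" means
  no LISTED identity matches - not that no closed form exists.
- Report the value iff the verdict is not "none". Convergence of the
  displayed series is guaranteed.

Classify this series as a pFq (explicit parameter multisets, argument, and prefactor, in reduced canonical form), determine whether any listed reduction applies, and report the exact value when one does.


Classification (C = -7/4): 3F2 with upper {-1/3, 1/3, 2/3}, lower {3/5, 5/2}, argument x = 1. Verdict: none here - no I1-I6 shape fits x = 1 with lower {3/5, 5/2}.

Structural cue: from the first term -7/4: (1)_k (C = -7/4, x = 1) is k! itself.
Consecutive-term ratio: r(k) = 1 * (k-1/3) (k+1/3) (k+2/3) / [(k+3/5) (k+5/2) (k+1)] - rational in k, leading ratio 1; with t_0 = -7/4, classification follows.


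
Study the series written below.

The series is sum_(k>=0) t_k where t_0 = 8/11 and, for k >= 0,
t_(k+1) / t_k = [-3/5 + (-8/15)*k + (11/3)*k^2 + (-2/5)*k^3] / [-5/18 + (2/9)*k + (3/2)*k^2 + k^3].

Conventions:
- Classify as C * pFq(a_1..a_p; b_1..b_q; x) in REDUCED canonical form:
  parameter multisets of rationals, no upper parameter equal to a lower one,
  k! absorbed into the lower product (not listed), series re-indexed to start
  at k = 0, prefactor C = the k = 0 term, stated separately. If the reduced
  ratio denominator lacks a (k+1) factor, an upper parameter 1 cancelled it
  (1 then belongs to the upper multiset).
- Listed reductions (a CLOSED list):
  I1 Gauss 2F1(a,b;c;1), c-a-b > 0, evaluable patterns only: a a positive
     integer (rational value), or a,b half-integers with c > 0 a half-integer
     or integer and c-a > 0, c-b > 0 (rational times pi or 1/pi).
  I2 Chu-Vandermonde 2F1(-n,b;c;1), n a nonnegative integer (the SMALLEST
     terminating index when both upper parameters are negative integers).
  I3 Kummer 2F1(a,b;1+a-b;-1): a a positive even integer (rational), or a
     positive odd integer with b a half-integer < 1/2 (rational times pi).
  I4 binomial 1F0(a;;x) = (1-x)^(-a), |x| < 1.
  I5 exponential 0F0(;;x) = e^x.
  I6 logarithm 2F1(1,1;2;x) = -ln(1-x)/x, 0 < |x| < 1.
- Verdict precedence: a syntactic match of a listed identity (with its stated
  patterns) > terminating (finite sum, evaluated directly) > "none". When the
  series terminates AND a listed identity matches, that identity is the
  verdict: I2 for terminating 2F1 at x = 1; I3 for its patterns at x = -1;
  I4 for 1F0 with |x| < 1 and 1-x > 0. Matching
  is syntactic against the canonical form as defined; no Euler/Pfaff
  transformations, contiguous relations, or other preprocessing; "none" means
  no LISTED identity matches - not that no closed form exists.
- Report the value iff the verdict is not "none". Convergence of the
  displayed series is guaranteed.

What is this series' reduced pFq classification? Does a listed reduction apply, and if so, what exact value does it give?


At argument -2/5: a 3F2 with upper {-9, -1/2, 1/3}, lower {-1/3, 5/6}, scaled by C = 8/11. Verdict: terminating - the sum ends at index 9 because -9 is a negative integer; exact evaluation follows. Sum: 661670368452407397496/125224509095576171875.

The tell: t_0 = 8/11 here, and roots of the ratio polynomials (C = 8/11) are the negated parameters.
Consecutive-term ratio: r(k) = (-2/5) * (k-9) (k-1/2) (k+1/3) / [(k-1/3) (k+5/6) (k+1)] - rational in k. x = (-2/5); t_0 = 8/11; negate the roots.


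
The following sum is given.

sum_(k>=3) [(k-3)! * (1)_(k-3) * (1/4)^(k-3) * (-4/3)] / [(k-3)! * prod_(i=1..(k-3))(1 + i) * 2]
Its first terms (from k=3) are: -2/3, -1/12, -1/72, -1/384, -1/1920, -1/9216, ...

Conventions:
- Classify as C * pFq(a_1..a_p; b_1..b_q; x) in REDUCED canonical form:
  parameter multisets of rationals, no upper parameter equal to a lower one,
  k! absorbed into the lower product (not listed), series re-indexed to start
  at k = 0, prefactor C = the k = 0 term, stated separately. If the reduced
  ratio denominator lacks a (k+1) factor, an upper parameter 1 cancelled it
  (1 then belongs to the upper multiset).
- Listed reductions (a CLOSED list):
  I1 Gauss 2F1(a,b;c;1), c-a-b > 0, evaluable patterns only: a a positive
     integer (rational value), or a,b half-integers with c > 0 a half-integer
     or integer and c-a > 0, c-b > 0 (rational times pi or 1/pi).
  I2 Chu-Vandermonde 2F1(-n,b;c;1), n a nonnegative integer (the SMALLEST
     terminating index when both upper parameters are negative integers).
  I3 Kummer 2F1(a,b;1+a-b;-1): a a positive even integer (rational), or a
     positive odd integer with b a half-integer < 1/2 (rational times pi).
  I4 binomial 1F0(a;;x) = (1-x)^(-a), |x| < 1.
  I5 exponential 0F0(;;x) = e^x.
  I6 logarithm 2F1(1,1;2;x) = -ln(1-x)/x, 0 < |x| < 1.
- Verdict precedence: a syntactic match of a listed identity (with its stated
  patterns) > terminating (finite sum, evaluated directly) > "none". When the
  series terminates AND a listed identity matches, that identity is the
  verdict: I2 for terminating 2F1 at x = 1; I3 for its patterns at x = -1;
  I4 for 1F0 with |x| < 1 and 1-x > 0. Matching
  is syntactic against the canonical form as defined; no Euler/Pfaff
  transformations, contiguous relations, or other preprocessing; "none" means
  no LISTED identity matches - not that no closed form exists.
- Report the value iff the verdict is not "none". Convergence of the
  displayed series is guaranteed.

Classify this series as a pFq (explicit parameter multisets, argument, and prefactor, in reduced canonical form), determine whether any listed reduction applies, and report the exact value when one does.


Reduced: x = 1/4, 2F1, upper = {1, 1}, lower = {2}, C = -2/3. Verdict: the I6 logarithm reduction applies (the logarithm: parameters (1,1;2), x = 1/4). Hence: (8/3) * ln(3/4).

First insight: with t_0 = -2/3, the lower running product (prefactor -2/3) is a rising factorial.
Adjacent-term ratio: r(k) = (1/4) * (k+1) (k+1) / [(k+2) (k+1)] - rational; roots negated = parameters, x = (1/4), C = -2/3.


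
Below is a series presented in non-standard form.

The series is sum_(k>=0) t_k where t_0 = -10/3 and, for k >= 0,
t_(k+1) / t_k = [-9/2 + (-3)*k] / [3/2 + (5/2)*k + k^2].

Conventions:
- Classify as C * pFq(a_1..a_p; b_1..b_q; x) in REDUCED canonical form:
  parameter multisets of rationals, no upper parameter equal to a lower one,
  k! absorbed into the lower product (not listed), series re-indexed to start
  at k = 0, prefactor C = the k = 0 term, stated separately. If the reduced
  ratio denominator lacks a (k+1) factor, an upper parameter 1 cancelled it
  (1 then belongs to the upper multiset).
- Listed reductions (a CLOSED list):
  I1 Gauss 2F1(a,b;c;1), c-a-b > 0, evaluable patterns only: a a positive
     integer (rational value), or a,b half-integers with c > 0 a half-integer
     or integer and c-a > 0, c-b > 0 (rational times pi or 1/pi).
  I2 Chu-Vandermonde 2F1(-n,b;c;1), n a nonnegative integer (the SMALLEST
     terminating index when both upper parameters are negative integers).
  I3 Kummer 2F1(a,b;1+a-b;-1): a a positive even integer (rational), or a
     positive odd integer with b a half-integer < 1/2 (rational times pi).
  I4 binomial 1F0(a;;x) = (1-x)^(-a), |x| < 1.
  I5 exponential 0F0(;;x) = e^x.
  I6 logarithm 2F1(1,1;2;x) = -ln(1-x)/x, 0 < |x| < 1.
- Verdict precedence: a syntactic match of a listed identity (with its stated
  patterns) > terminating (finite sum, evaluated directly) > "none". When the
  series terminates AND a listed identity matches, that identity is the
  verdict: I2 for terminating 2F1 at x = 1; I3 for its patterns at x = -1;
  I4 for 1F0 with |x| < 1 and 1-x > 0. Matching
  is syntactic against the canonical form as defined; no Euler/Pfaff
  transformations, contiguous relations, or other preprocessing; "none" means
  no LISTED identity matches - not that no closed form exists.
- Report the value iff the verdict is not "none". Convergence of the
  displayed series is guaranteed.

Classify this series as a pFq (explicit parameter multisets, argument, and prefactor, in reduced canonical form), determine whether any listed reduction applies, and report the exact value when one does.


First insight: with t_0 = -10/3, cancel k + 3/2 from the displayed ratio first; then C = -10/3.
Step ratio: r(k) = (-3) * 1 / [(k+1)] - rational in k. x = (-3); t_0 = -10/3; negate the roots.

Prefactor -10/3, argument -3: 0F0 with upper {-} over lower {-}. Verdict: the I5 exponential reduction fires (the 0F0 exponential series at x = -3). Value: (-10/3) * e^(-3).


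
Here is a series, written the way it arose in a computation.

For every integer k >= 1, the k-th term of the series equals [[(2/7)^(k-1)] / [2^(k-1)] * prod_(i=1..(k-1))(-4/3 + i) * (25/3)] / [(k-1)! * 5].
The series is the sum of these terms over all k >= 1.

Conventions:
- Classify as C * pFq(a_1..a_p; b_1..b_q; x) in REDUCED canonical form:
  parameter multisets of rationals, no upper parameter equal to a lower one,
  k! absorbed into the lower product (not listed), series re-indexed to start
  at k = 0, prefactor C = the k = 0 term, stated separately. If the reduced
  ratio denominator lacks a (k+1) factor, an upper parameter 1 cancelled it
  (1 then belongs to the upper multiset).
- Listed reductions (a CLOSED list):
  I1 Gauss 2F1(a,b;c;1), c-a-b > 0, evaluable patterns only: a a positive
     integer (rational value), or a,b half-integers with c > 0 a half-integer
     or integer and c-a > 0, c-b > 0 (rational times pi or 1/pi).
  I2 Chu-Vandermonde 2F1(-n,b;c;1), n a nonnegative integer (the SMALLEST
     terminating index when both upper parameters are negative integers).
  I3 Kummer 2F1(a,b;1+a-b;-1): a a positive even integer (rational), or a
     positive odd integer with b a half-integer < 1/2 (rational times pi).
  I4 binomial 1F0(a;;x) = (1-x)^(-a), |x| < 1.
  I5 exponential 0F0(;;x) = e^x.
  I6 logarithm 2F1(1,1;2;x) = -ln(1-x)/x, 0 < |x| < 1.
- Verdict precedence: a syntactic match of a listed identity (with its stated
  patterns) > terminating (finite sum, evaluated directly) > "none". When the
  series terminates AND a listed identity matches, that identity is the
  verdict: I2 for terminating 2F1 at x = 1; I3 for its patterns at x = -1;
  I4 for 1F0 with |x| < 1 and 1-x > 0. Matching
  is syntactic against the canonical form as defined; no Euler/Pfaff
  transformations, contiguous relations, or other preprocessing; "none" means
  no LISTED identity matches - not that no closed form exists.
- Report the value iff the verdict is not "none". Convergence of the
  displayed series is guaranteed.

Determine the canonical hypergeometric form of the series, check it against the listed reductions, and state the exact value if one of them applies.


First insight: t_0 = 5/3 here, and the two k-th powers (C = 5/3, x = 1/7) combine into one argument.
Term ratio: r(k) = (1/7) * (k-1/3) / [(k+1)] - rational; roots negated = parameters, x = (1/7), C = 5/3.

The series (x = 1/7) is 1F0: upper {-1/3}, lower {-}, prefactor 5/3. Verdict: the I4 binomial reduction fires (the 1F0 binomial series: exponent 1/3, x = 1/7). Exact value: (5/3) * (6/7)^(1/3).


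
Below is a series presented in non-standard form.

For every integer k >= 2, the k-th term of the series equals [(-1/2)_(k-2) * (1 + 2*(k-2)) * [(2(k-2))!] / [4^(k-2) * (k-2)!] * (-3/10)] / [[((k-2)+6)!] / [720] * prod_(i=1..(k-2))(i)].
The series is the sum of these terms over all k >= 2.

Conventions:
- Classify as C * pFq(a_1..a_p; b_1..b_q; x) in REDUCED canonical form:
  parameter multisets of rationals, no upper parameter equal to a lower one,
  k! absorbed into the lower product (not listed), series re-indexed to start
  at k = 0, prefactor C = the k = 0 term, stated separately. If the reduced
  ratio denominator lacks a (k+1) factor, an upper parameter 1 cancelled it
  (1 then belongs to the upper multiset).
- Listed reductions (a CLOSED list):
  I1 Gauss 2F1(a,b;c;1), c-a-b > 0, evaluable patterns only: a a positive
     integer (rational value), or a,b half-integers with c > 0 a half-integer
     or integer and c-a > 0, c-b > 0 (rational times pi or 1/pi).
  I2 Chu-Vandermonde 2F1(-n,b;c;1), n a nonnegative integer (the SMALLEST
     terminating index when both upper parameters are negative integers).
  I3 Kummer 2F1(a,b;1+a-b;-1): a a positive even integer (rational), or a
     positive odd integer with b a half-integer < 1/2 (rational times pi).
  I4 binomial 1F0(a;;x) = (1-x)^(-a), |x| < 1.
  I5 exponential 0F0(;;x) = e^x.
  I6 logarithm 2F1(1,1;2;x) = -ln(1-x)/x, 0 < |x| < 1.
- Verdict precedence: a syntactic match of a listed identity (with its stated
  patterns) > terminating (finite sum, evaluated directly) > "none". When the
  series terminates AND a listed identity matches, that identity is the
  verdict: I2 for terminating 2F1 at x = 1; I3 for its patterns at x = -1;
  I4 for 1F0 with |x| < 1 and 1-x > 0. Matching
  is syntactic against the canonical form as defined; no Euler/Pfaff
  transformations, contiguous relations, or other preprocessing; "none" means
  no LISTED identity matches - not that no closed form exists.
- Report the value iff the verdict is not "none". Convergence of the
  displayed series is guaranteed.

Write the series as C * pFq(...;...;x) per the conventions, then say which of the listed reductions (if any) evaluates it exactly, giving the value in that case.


Classification (C = -3/10): 2F1 with upper {-1/2, 3/2}, lower {7}, argument x = 1. Verdict: the half-integer Gauss pattern (I1) applies (x = 1; upper {-1/2, 3/2} half-integers, c = 7 in the evaluable pattern). Value: (-262144/315315) / pi.

Key observation: t_0 being -3/10, the denominator's factorial ratio (C = -3/10, x = 1) is a lower Pochhammer.
Adjacent-term ratio: r(k) = 1 * (k-1/2) (k+3/2) / [(k+7) (k+1)] - rational; roots negated = parameters, x = 1, C = -3/10.


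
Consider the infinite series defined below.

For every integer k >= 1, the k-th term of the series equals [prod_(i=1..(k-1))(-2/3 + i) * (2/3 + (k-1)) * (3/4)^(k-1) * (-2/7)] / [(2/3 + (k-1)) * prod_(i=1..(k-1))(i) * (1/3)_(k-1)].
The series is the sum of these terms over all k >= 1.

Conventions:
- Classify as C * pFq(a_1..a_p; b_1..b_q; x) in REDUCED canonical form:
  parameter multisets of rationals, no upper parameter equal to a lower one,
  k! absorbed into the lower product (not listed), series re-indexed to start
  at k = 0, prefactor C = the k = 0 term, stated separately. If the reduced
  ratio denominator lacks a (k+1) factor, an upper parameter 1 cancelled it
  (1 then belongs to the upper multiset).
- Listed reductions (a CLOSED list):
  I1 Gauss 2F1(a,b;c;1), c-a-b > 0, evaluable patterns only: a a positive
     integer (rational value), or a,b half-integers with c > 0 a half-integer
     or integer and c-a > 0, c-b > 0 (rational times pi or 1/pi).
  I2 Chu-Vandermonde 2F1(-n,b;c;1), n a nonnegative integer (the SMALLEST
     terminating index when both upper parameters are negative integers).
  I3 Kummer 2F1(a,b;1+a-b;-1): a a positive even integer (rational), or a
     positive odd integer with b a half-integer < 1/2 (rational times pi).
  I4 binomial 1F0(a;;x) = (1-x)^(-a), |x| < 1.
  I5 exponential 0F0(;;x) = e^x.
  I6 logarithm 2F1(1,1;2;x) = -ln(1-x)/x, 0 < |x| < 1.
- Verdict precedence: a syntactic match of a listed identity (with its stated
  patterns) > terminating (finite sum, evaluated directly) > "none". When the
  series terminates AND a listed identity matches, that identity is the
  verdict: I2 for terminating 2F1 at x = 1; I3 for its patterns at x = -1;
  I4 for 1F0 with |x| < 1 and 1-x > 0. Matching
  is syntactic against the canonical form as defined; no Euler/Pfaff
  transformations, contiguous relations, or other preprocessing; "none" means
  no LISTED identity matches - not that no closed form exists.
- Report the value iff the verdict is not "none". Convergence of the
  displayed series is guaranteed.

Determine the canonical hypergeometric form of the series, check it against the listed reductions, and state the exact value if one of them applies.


Reduced: x = 3/4, 0F0, upper = {-}, lower = {-}, C = -2/7. Verdict: the exponential series (I5) matches (the 0F0 exponential series at x = 3/4). Sum: (-2/7) * e^(3/4).

First insight: x = (3/4) and the parameter 1/3 appears in both the upper and lower lists and cancels (alongside the other common factor).
Adjacent-term ratio: r(k) = (3/4) * 1 / [(k+1)] - rational in k. x = (3/4); t_0 = -2/7; negate the roots.
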